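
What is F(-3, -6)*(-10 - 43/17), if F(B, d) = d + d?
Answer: 2556/17 ≈ 150.35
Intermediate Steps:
F(B, d) = 2*d
F(-3, -6)*(-10 - 43/17) = (2*(-6))*(-10 - 43/17) = -12*(-10 - 43*1/17) = -12*(-10 - 43/17) = -12*(-213/17) = 2556/17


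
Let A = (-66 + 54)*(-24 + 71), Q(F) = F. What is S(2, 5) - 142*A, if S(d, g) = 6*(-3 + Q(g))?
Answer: 80100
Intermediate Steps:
A = -564 (A = -12*47 = -564)
S(d, g) = -18 + 6*g (S(d, g) = 6*(-3 + g) = -18 + 6*g)
S(2, 5) - 142*A = (-18 + 6*5) - 142*(-564) = (-18 + 30) + 80088 = 12 + 80088 = 80100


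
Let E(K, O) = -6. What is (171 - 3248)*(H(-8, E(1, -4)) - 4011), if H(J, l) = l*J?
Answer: 12194151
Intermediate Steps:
H(J, l) = J*l
(171 - 3248)*(H(-8, E(1, -4)) - 4011) = (171 - 3248)*(-8*(-6) - 4011) = -3077*(48 - 4011) = -3077*(-3963) = 12194151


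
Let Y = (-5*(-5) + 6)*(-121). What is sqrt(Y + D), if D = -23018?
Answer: I*sqrt(26769) ≈ 163.61*I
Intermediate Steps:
Y = -3751 (Y = (25 + 6)*(-121) = 31*(-121) = -3751)
sqrt(Y + D) = sqrt(-3751 - 23018) = sqrt(-26769) = I*sqrt(26769)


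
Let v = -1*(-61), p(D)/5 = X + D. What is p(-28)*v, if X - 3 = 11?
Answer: -4270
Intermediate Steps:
X = 14 (X = 3 + 11 = 14)
p(D) = 70 + 5*D (p(D) = 5*(14 + D) = 70 + 5*D)
v = 61
p(-28)*v = (70 + 5*(-28))*61 = (70 - 140)*61 = -70*61 = -4270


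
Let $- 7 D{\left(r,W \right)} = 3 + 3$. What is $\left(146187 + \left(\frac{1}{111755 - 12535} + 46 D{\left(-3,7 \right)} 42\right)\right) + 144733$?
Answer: $\frac{28700774081}{99220} \approx 2.8926 \cdot 10^{5}$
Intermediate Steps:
$D{\left(r,W \right)} = - \frac{6}{7}$ ($D{\left(r,W \right)} = - \frac{3 + 3}{7} = \left(- \frac{1}{7}\right) 6 = - \frac{6}{7}$)
$\left(146187 + \left(\frac{1}{111755 - 12535} + 46 D{\left(-3,7 \right)} 42\right)\right) + 144733 = \left(146187 + \left(\frac{1}{111755 - 12535} + 46 \left(- \frac{6}{7}\right) 42\right)\right) + 144733 = \left(146187 + \left(\frac{1}{99220} - 1656\right)\right) + 144733 = \left(146187 - \frac{164308319}{99220}\right) + 144733 = \frac{14340365821}{99220} + 144733 = \frac{28700774081}{99220}$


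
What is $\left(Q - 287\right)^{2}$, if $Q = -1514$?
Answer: $3243601$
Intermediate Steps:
$\left(Q - 287\right)^{2} = \left(-1514 - 287\right)^{2} = \left(-1801\right)^{2} = 3243601$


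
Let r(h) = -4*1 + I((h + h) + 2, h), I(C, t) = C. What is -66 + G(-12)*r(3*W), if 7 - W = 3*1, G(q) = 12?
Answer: 198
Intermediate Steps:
W = 4 (W = 7 - 3 = 4)
r(h) = -2 + 2*h (r(h) = -4*1 + ((h + h) + 2) = -4 + (2*h + 2) = -4 + (2 + 2*h) = -2 + 2*h)
-66 + G(-12)*r(3*W) = -66 + 12*(-2 + 2*(3*4)) = -66 + 12*(-2 + 2*12) = -66 + 12*(-2 + 24) = -66 + 12*22 = -66 + 264 = 198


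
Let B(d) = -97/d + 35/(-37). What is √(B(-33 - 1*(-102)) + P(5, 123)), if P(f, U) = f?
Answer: √17260833/2553 ≈ 1.6273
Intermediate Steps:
B(d) = -35/37 - 97/d (B(d) = -97/d + 35*(-1/37) = -97/d - 35/37 = -35/37 - 97/d)
√(B(-33 - 1*(-102)) + P(5, 123)) = √((-35/37 - 97/(-33 - 1*(-102))) + 5) = √((-35/37 - 97/(-33 + 102)) + 5) = √((-35/37 - 97/69) + 5) = √(-6004/2553 + 5) = √(6761/2553) = √17260833/2553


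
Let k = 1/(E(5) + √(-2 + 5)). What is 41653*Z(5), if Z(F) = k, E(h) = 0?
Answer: 41653*√3/3 ≈ 24048.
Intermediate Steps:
k = √3/3 (k = 1/(0 + √(-2 + 5)) = 1/(0 + √3) = 1/(√3) = √3/3 ≈ 0.57735)
Z(F) = √3/3
41653*Z(5) = 41653*(√3/3) = 41653*√3/3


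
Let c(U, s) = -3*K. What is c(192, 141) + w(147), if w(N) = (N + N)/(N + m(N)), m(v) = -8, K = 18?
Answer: -7212/139 ≈ -51.885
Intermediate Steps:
w(N) = 2*N/(-8 + N) (w(N) = (N + N)/(N - 8) = (2*N)/(-8 + N) = 2*N/(-8 + N))
c(U, s) = -54 (c(U, s) = -3*18 = -54)
c(192, 141) + w(147) = -54 + 2*147/(-8 + 147) = -54 + 2*147/139 = -54 + 2*147*(1/139) = -54 + 294/139 = -7212/139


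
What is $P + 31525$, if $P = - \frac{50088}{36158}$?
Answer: $\frac{569915431}{18079} \approx 31524.0$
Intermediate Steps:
$P = - \frac{25044}{18079}$ ($P = \left(-50088\right) \frac{1}{36158} = - \frac{25044}{18079} \approx -1.3853$)
$P + 31525 = - \frac{25044}{18079} + 31525 = \frac{569915431}{18079}$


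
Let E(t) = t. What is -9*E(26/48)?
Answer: -39/8 ≈ -4.8750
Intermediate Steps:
-9*E(26/48) = -234/48 = -9*13/24 = -39/8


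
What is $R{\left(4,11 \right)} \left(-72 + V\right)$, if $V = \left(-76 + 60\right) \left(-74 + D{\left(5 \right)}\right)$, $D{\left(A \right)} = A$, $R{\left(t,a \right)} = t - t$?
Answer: $0$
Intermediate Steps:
$R{\left(t,a \right)} = 0$
$V = 1104$ ($V = \left(-76 + 60\right) \left(-74 + 5\right) = \left(-16\right) \left(-69\right) = 1104$)
$R{\left(4,11 \right)} \left(-72 + V\right) = 0 \left(-72 + 1104\right) = 0 \cdot 1032 = 0$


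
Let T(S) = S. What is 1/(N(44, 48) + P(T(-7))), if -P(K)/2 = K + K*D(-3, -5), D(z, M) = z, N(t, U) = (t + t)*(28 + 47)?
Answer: 1/6572 ≈ 0.00015216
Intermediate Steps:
N(t, U) = 150*t (N(t, U) = (2*t)*75 = 150*t)
P(K) = 4*K (P(K) = -2*(K + K*(-3)) = -2*(K - 3*K) = -(-4)*K = 4*K)
1/(N(44, 48) + P(T(-7))) = 1/(150*44 + 4*(-7)) = 1/(6600 - 28) = 1/6572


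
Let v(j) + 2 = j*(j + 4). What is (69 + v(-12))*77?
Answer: 12551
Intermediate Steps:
v(j) = -2 + j*(4 + j) (v(j) = -2 + j*(j + 4) = -2 + j*(4 + j))
(69 + v(-12))*77 = (69 + (-2 + (-12)**2 + 4*(-12)))*77 = (69 + (-2 + 144 - 48))*77 = (69 + 94)*77 = 163*77 = 12551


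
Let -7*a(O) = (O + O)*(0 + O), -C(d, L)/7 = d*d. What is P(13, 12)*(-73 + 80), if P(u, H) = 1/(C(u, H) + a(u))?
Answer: -49/8619 ≈ -0.0056851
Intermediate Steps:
C(d, L) = -7*d² (C(d, L) = -7*d*d = -7*d²)
a(O) = -2*O²/7 (a(O) = -(O + O)*(0 + O)/7 = -2*O*O/7 = -2*O²/7)
P(u, H) = -7/(51*u²) (P(u, H) = 1/(-7*u² - 2*u²/7) = 1/(-51*u²/7) = -7/(51*u²))
P(13, 12)*(-73 + 80) = (-7/51/13²)*(-73 + 80) = -7/51*1/169*7 = -7/8619*7 = -49/8619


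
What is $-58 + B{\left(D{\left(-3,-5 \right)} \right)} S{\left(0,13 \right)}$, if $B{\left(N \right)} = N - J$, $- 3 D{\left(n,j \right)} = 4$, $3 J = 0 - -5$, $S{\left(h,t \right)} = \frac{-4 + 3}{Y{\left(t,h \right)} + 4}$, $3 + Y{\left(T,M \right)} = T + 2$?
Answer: $- \frac{925}{16} \approx -57.813$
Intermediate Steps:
$Y{\left(T,M \right)} = -1 + T$ ($Y{\left(T,M \right)} = -3 + \left(T + 2\right) = -3 + \left(2 + T\right) = -1 + T$)
$S{\left(h,t \right)} = - \frac{1}{3 + t}$ ($S{\left(h,t \right)} = \frac{-4 + 3}{\left(-1 + t\right) + 4} = - \frac{1}{3 + t}$)
$J = \frac{5}{3}$ ($J = \frac{0 - -5}{3} = \frac{0 + 5}{3} = \frac{1}{3} \cdot 5 = \frac{5}{3} \approx 1.6667$)
$D{\left(n,j \right)} = - \frac{4}{3}$ ($D{\left(n,j \right)} = \left(- \frac{1}{3}\right) 4 = - \frac{4}{3}$)
$B{\left(N \right)} = - \frac{5}{3} + N$ ($B{\left(N \right)} = N - \frac{5}{3} = - \frac{5}{3} + N$)
$-58 + B{\left(D{\left(-3,-5 \right)} \right)} S{\left(0,13 \right)} = -58 + \left(- \frac{5}{3} - \frac{4}{3}\right) \left(- \frac{1}{3 + 13}\right) = -58 - 3 \left(- \frac{1}{16}\right) = -58 - 3 \left(\left(-1\right) \frac{1}{16}\right) = -58 - - \frac{3}{16} = -58 + \frac{3}{16} = - \frac{925}{16}$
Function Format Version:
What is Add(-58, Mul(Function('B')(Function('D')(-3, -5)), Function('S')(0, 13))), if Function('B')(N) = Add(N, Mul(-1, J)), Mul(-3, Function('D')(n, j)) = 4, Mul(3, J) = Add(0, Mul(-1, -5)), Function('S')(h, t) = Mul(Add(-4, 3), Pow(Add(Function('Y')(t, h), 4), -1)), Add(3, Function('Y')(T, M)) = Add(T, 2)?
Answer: Rational(-925, 16) ≈ -57.813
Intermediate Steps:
Function('Y')(T, M) = Add(-1, T) (Function('Y')(T, M) = Add(-3, Add(T, 2)) = Add(-3, Add(2, T)) = Add(-1, T))
Function('S')(h, t) = Mul(-1, Pow(Add(3, t), -1)) (Function('S')(h, t) = Mul(Add(-4, 3), Pow(Add(Add(-1, t), 4), -1)) = Mul(-1, Pow(Add(3, t), -1)))
J = Rational(5, 3) (J = Mul(Rational(1, 3), Add(0, Mul(-1, -5))) = Mul(Rational(1, 3), Add(0, 5)) = Mul(Rational(1, 3), 5) = Rational(5, 3) ≈ 1.6667)
Function('D')(n, j) = Rational(-4, 3) (Function('D')(n, j) = Mul(Rational(-1, 3), 4) = Rational(-4, 3))
Function('B')(N) = Add(Rational(-5, 3), N) (Function('B')(N) = Add(N, Mul(-1, Rational(5, 3))) = Add(N, Rational(-5, 3)) = Add(Rational(-5, 3), N))
Add(-58, Mul(Function('B')(Function('D')(-3, -5)), Function('S')(0, 13))) = Add(-58, Mul(Add(Rational(-5, 3), Rational(-4, 3)), Mul(-1, Pow(Add(3, 13), -1)))) = Add(-58, Mul(-3, Mul(-1, Pow(16, -1)))) = Add(-58, Mul(-3, Mul(-1, Rational(1, 16)))) = Add(-58, Mul(-3, Rational(-1, 16))) = Add(-58, Rational(3, 16)) = Rational(-925, 16)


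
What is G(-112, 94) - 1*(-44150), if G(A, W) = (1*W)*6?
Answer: 44714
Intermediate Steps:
G(A, W) = 6*W (G(A, W) = W*6 = 6*W)
G(-112, 94) - 1*(-44150) = 6*94 - 1*(-44150) = 564 + 44150 = 44714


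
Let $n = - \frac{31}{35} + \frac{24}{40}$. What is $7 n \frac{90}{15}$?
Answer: $-12$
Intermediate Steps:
$n = - \frac{2}{7}$ ($n = \left(-31\right) \frac{1}{35} + 24 \cdot \frac{1}{40} = - \frac{31}{35} + \frac{3}{5} = - \frac{2}{7} \approx -0.28571$)
$7 n \frac{90}{15} = 7 \left(- \frac{2}{7}\right) \frac{90}{15} = - 2 \cdot 90 \cdot \frac{1}{15} = \left(-2\right) 6 = -12$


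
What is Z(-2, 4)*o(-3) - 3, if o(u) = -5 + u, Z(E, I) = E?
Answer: 13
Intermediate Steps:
Z(-2, 4)*o(-3) - 3 = -2*(-5 - 3) - 3 = -2*(-8) - 3 = 16 - 3 = 13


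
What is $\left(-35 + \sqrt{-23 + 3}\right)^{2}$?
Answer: $1205 - 140 i \sqrt{5} \approx 1205.0 - 313.05 i$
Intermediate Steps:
$\left(-35 + \sqrt{-23 + 3}\right)^{2} = \left(-35 + \sqrt{-20}\right)^{2} = \left(-35 + 2 i \sqrt{5}\right)^{2}$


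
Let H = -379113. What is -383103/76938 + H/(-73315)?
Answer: 360333183/1880236490 ≈ 0.19164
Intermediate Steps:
-383103/76938 + H/(-73315) = -383103/76938 - 379113/(-73315) = -383103*1/76938 - 379113*(-1/73315) = -127701/25646 + 379113/73315 = 360333183/1880236490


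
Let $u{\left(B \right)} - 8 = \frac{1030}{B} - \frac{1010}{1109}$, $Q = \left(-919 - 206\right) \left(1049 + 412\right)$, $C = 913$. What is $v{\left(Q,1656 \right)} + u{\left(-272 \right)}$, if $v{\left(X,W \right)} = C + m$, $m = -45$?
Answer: $\frac{131413329}{150824} \approx 871.3$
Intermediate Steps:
$Q = -1643625$ ($Q = \left(-1125\right) 1461 = -1643625$)
$u{\left(B \right)} = \frac{7862}{1109} + \frac{1030}{B}$ ($u{\left(B \right)} = 8 + \left(\frac{1030}{B} - \frac{1010}{1109}\right) = 8 - \left(\frac{1010}{1109} - \frac{1030}{B}\right) = \frac{7862}{1109} + \frac{1030}{B}$)
$v{\left(X,W \right)} = 868$ ($v{\left(X,W \right)} = 913 - 45 = 868$)
$v{\left(Q,1656 \right)} + u{\left(-272 \right)} = 868 + \left(\frac{7862}{1109} + \frac{1030}{-272}\right) = 868 + \left(\frac{7862}{1109} + 1030 \left(- \frac{1}{272}\right)\right) = 868 + \left(\frac{7862}{1109} - \frac{515}{136}\right) = 868 + \frac{498097}{150824} = \frac{131413329}{150824}$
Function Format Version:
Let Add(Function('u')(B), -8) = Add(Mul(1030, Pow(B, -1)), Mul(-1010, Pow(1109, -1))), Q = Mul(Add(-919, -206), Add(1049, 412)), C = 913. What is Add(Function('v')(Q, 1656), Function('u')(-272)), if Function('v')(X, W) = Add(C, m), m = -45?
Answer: Rational(131413329, 150824) ≈ 871.30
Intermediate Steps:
Q = -1643625 (Q = Mul(-1125, 1461) = -1643625)
Function('u')(B) = Add(Rational(7862, 1109), Mul(1030, Pow(B, -1))) (Function('u')(B) = Add(8, Add(Mul(1030, Pow(B, -1)), Mul(-1010, Pow(1109, -1)))) = Add(8, Add(Mul(1030, Pow(B, -1)), Mul(-1010, Rational(1, 1109)))) = Add(8, Add(Mul(1030, Pow(B, -1)), Rational(-1010, 1109))) = Add(8, Add(Rational(-1010, 1109), Mul(1030, Pow(B, -1)))) = Add(Rational(7862, 1109), Mul(1030, Pow(B, -1))))
Function('v')(X, W) = 868 (Function('v')(X, W) = Add(913, -45) = 868)
Add(Function('v')(Q, 1656), Function('u')(-272)) = Add(868, Add(Rational(7862, 1109), Mul(1030, Pow(-272, -1)))) = Add(868, Add(Rational(7862, 1109), Mul(1030, Rational(-1, 272)))) = Add(868, Add(Rational(7862, 1109), Rational(-515, 136))) = Add(868, Rational(498097, 150824)) = Rational(131413329, 150824)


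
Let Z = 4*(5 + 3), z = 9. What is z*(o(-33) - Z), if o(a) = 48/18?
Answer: -264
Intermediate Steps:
o(a) = 8/3 (o(a) = 48*(1/18) = 8/3)
Z = 32 (Z = 4*8 = 32)
z*(o(-33) - Z) = 9*(8/3 - 1*32) = 9*(8/3 - 32) = 9*(-88/3) = -264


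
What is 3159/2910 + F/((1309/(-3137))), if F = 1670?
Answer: -5080247923/1269730 ≈ -4001.0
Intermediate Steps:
3159/2910 + F/((1309/(-3137))) = 3159/2910 + 1670/((1309/(-3137))) = 3159*(1/2910) + 1670/((1309*(-1/3137))) = 1053/970 + 1670/(-1309/3137) = 1053/970 + 1670*(-3137/1309) = 1053/970 - 5238790/1309 = -5080247923/1269730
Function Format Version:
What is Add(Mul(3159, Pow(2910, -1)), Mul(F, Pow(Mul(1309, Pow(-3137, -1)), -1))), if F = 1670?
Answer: Rational(-5080247923, 1269730) ≈ -4001.0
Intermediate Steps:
Add(Mul(3159, Pow(2910, -1)), Mul(F, Pow(Mul(1309, Pow(-3137, -1)), -1))) = Add(Mul(3159, Pow(2910, -1)), Mul(1670, Pow(Mul(1309, Pow(-3137, -1)), -1))) = Add(Mul(3159, Rational(1, 2910)), Mul(1670, Pow(Mul(1309, Rational(-1, 3137)), -1))) = Add(Rational(1053, 970), Mul(1670, Pow(Rational(-1309, 3137), -1))) = Add(Rational(1053, 970), Mul(1670, Rational(-3137, 1309))) = Add(Rational(1053, 970), Rational(-5238790, 1309)) = Rational(-5080247923, 1269730)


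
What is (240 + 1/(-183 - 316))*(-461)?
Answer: -55208899/499 ≈ -1.1064e+5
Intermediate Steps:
(240 + 1/(-183 - 316))*(-461) = (240 + 1/(-499))*(-461) = (240 - 1/499)*(-461) = (119759/499)*(-461) = -55208899/499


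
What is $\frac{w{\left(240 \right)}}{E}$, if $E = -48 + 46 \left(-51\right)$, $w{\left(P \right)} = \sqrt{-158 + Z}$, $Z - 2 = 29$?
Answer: $- \frac{i \sqrt{127}}{2394} \approx - 0.0047074 i$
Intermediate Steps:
$Z = 31$ ($Z = 2 + 29 = 31$)
$w{\left(P \right)} = i \sqrt{127}$ ($w{\left(P \right)} = \sqrt{-158 + 31} = \sqrt{-127} = i \sqrt{127}$)
$E = -2394$ ($E = -48 - 2346 = -2394$)
$\frac{w{\left(240 \right)}}{E} = \frac{i \sqrt{127}}{-2394} = i \sqrt{127} \left(- \frac{1}{2394}\right) = - \frac{i \sqrt{127}}{2394}$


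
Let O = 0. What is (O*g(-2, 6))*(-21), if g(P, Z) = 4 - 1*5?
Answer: 0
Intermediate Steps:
g(P, Z) = -1 (g(P, Z) = 4 - 5 = -1)
(O*g(-2, 6))*(-21) = (0*(-1))*(-21) = 0*(-21) = 0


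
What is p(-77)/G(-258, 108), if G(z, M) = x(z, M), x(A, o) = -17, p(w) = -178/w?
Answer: -178/1309 ≈ -0.13598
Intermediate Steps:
G(z, M) = -17
p(-77)/G(-258, 108) = -178/(-77)/(-17) = -178*(-1/77)*(-1/17) = (178/77)*(-1/17) = -178/1309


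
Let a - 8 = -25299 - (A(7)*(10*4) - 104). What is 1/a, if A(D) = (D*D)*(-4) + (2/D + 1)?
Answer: -7/121789 ≈ -5.7476e-5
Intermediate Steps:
A(D) = 1 - 4*D**2 + 2/D (A(D) = D**2*(-4) + (1 + 2/D) = -4*D**2 + (1 + 2/D) = 1 - 4*D**2 + 2/D)
a = -121789/7 (a = 8 + (-25299 - (((2 + 7 - 4*7**3)/7)*(10*4) - 104)) = 8 + (-25299 - (((2 + 7 - 4*343)/7)*40 - 104)) = 8 + (-25299 - (((2 + 7 - 1372)/7)*40 - 104)) = 8 + (-25299 - (((1/7)*(-1363))*40 - 104)) = 8 + (-25299 - (-1363/7*40 - 104)) = 8 + (-25299 - (-54520/7 - 104)) = 8 + (-25299 - 1*(-55248/7)) = 8 + (-25299 + 55248/7) = 8 - 121845/7 = -121789/7 ≈ -17398.)
1/a = 1/(-121789/7) = -7/121789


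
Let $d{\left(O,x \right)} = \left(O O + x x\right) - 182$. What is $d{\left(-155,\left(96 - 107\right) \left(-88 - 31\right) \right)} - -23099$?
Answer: $1760423$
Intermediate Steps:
$d{\left(O,x \right)} = -182 + O^{2} + x^{2}$ ($d{\left(O,x \right)} = \left(O^{2} + x^{2}\right) - 182 = -182 + O^{2} + x^{2}$)
$d{\left(-155,\left(96 - 107\right) \left(-88 - 31\right) \right)} - -23099 = \left(-182 + \left(-155\right)^{2} + \left(\left(96 - 107\right) \left(-88 - 31\right)\right)^{2}\right) - -23099 = \left(-182 + 24025 + \left(\left(-11\right) \left(-119\right)\right)^{2}\right) + 23099 = \left(-182 + 24025 + 1309^{2}\right) + 23099 = \left(-182 + 24025 + 1713481\right) + 23099 = 1737324 + 23099 = 1760423$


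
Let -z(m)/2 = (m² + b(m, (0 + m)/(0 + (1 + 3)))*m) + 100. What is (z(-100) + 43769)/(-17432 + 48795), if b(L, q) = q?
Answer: 18569/31363 ≈ 0.59207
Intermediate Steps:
z(m) = -200 - 5*m²/2 (z(m) = -2*((m² + ((0 + m)/(0 + (1 + 3)))*m) + 100) = -2*((m² + (m/(0 + 4))*m) + 100) = -2*((m² + (m/4)*m) + 100) = -2*((m² + m²/4) + 100) = -2*(5*m²/4 + 100) = -2*(100 + 5*m²/4) = -200 - 5*m²/2)
(z(-100) + 43769)/(-17432 + 48795) = ((-200 - 5/2*(-100)²) + 43769)/(-17432 + 48795) = ((-200 - 5/2*10000) + 43769)/31363 = ((-200 - 25000) + 43769)*(1/31363) = (-25200 + 43769)*(1/31363) = 18569*(1/31363) = 18569/31363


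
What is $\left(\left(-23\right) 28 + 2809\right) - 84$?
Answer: $2081$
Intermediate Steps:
$\left(\left(-23\right) 28 + 2809\right) - 84 = \left(-644 + 2809\right) - 84 = 2165 - 84 = 2081$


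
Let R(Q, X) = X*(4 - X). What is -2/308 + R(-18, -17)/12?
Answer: -9165/308 ≈ -29.757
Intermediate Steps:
-2/308 + R(-18, -17)/12 = -2/308 - 17*(4 - 1*(-17))/12 = -2*1/308 - 17*(4 + 17)*(1/12) = -1/154 - 17*21*(1/12) = -1/154 - 357*1/12 = -1/154 - 119/4 = -9165/308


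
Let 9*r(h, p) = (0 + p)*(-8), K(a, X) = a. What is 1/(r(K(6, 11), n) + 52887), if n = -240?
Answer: 3/159301 ≈ 1.8832e-5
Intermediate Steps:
r(h, p) = -8*p/9 (r(h, p) = ((0 + p)*(-8))/9 = (p*(-8))/9 = (-8*p)/9 = -8*p/9)
1/(r(K(6, 11), n) + 52887) = 1/(-8/9*(-240) + 52887) = 1/(640/3 + 52887) = 1/(159301/3) = 3/159301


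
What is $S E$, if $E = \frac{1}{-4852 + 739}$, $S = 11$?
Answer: $- \frac{11}{4113} \approx -0.0026744$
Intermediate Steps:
$E = - \frac{1}{4113}$ ($E = \frac{1}{-4113} = - \frac{1}{4113} \approx -0.00024313$)
$S E = 11 \left(- \frac{1}{4113}\right) = - \frac{11}{4113}$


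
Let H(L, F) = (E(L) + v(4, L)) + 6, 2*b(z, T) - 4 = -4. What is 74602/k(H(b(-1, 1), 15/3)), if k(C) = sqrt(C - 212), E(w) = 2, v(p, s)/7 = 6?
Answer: -37301*I*sqrt(2)/9 ≈ -5861.3*I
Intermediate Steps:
b(z, T) = 0 (b(z, T) = 2 + (1/2)*(-4) = 2 - 2 = 0)
v(p, s) = 42 (v(p, s) = 7*6 = 42)
H(L, F) = 50 (H(L, F) = (2 + 42) + 6 = 44 + 6 = 50)
k(C) = sqrt(-212 + C)
74602/k(H(b(-1, 1), 15/3)) = 74602/(sqrt(-212 + 50)) = 74602/(sqrt(-162)) = 74602/((9*I*sqrt(2))) = 74602*(-I*sqrt(2)/18) = -37301*I*sqrt(2)/9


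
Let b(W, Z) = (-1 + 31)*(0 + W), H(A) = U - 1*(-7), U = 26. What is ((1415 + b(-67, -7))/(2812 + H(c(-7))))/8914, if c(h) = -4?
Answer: -119/5072066 ≈ -2.3462e-5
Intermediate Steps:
H(A) = 33 (H(A) = 26 - 1*(-7) = 26 + 7 = 33)
b(W, Z) = 30*W
((1415 + b(-67, -7))/(2812 + H(c(-7))))/8914 = ((1415 + 30*(-67))/(2812 + 33))/8914 = ((1415 - 2010)/2845)*(1/8914) = -595*1/2845*(1/8914) = -119/569*1/8914 = -119/5072066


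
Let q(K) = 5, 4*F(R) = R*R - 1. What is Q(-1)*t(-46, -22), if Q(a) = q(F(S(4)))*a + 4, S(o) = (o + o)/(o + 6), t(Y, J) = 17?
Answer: -17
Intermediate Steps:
S(o) = 2*o/(6 + o) (S(o) = (2*o)/(6 + o) = 2*o/(6 + o))
F(R) = -1/4 + R**2/4 (F(R) = (R*R - 1)/4 = (R**2 - 1)/4 = (-1 + R**2)/4 = -1/4 + R**2/4)
Q(a) = 4 + 5*a (Q(a) = 5*a + 4 = 4 + 5*a)
Q(-1)*t(-46, -22) = (4 + 5*(-1))*17 = (4 - 5)*17 = -1*17 = -17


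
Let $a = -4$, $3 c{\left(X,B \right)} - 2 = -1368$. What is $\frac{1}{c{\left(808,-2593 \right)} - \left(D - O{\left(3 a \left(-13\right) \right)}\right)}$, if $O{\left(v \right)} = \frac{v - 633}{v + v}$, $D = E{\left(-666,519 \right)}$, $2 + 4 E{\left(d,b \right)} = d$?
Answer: $- \frac{312}{90437} \approx -0.0034499$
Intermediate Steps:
$E{\left(d,b \right)} = - \frac{1}{2} + \frac{d}{4}$
$c{\left(X,B \right)} = - \frac{1366}{3}$ ($c{\left(X,B \right)} = \frac{2}{3} + \frac{1}{3} \left(-1368\right) = \frac{2}{3} - 456 = - \frac{1366}{3}$)
$D = -167$ ($D = - \frac{1}{2} + \frac{1}{4} \left(-666\right) = - \frac{1}{2} - \frac{333}{2} = -167$)
$O{\left(v \right)} = \frac{-633 + v}{2 v}$
$\frac{1}{c{\left(808,-2593 \right)} - \left(D - O{\left(3 a \left(-13\right) \right)}\right)} = \frac{1}{- \frac{1366}{3} + \left(\frac{-633 + 3 \left(-4\right) \left(-13\right)}{2 \cdot 3 \left(-4\right) \left(-13\right)} - -167\right)} = \frac{1}{- \frac{1366}{3} + \left(\frac{-633 - -156}{2 \left(\left(-12\right) \left(-13\right)\right)} + 167\right)} = \frac{1}{- \frac{1366}{3} + \left(\frac{-633 + 156}{2 \cdot 156} + 167\right)} = \frac{1}{- \frac{1366}{3} + \left(\frac{1}{2} \cdot \frac{1}{156} \left(-477\right) + 167\right)} = \frac{1}{- \frac{1366}{3} + \left(- \frac{159}{104} + 167\right)} = \frac{1}{- \frac{1366}{3} + \frac{17209}{104}} = \frac{1}{- \frac{90437}{312}} = - \frac{312}{90437}$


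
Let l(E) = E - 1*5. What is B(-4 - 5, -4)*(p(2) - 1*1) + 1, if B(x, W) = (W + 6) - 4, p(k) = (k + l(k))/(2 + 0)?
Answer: 4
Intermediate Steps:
l(E) = -5 + E (l(E) = E - 5 = -5 + E)
p(k) = -5/2 + k (p(k) = (k + (-5 + k))/(2 + 0) = (-5 + 2*k)/2 = (-5 + 2*k)*(½) = -5/2 + k)
B(x, W) = 2 + W (B(x, W) = (6 + W) - 4 = 2 + W)
B(-4 - 5, -4)*(p(2) - 1*1) + 1 = (2 - 4)*((-5/2 + 2) - 1*1) + 1 = -2*(-½ - 1) + 1 = -2*(-3/2) + 1 = 3 + 1 = 4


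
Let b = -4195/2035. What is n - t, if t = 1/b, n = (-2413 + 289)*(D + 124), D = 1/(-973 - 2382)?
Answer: -741359469199/2814845 ≈ -2.6338e+5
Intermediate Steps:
D = -1/3355 (D = 1/(-3355) = -1/3355 ≈ -0.00029806)
b = -839/407 (b = -4195*1/2035 = -839/407 ≈ -2.0614)
n = -883624356/3355 (n = (-2413 + 289)*(-1/3355 + 124) = -2124*416019/3355 = -883624356/3355 ≈ -2.6338e+5)
t = -407/839 (t = 1/(-839/407) = -407/839 ≈ -0.48510)
n - t = -883624356/3355 - 1*(-407/839) = -883624356/3355 + 407/839 = -741359469199/2814845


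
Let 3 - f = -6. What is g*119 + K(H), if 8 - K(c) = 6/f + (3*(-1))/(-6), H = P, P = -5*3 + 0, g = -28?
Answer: -19951/6 ≈ -3325.2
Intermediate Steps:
f = 9 (f = 3 - 1*(-6) = 3 + 6 = 9)
P = -15 (P = -15 + 0 = -15)
H = -15
K(c) = 41/6 (K(c) = 8 - (6/9 + (3*(-1))/(-6)) = 8 - (6*(⅑) - 3*(-⅙)) = 8 - (⅔ + ½) = 8 - 1*7/6 = 8 - 7/6 = 41/6)
g*119 + K(H) = -28*119 + 41/6 = -3332 + 41/6 = -19951/6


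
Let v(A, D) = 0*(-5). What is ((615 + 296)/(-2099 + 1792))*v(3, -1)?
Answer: 0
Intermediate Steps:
v(A, D) = 0
((615 + 296)/(-2099 + 1792))*v(3, -1) = ((615 + 296)/(-2099 + 1792))*0 = (911/(-307))*0 = (911*(-1/307))*0 = -911/307*0 = 0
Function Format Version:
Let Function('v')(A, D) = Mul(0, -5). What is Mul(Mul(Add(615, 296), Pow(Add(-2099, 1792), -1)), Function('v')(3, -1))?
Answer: 0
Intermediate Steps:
Function('v')(A, D) = 0
Mul(Mul(Add(615, 296), Pow(Add(-2099, 1792), -1)), Function('v')(3, -1)) = Mul(Mul(Add(615, 296), Pow(Add(-2099, 1792), -1)), 0) = Mul(Mul(911, Pow(-307, -1)), 0) = Mul(Mul(911, Rational(-1, 307)), 0) = Mul(Rational(-911, 307), 0) = 0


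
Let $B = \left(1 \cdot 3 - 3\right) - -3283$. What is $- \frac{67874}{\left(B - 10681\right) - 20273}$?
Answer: $\frac{67874}{27671} \approx 2.4529$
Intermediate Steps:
$B = 3283$ ($B = \left(3 - 3\right) + 3283 = 0 + 3283 = 3283$)
$- \frac{67874}{\left(B - 10681\right) - 20273} = - \frac{67874}{\left(3283 - 10681\right) - 20273} = - \frac{67874}{-7398 - 20273} = - \frac{67874}{-27671} = \left(-67874\right) \left(- \frac{1}{27671}\right) = \frac{67874}{27671}$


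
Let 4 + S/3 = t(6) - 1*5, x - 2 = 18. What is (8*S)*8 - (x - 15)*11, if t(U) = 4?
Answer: -1015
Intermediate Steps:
x = 20 (x = 2 + 18 = 20)
S = -15 (S = -12 + 3*(4 - 1*5) = -12 + 3*(4 - 5) = -12 + 3*(-1) = -12 - 3 = -15)
(8*S)*8 - (x - 15)*11 = (8*(-15))*8 - (20 - 15)*11 = -120*8 - 5*11 = -960 - 1*55 = -960 - 55 = -1015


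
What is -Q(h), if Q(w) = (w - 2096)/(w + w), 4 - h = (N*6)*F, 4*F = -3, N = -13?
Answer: -4301/218 ≈ -19.729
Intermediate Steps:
F = -3/4 (F = (1/4)*(-3) = -3/4 ≈ -0.75000)
h = -109/2 (h = 4 - (-13*6)*(-3)/4 = 4 - (-78)*(-3)/4 = 4 - 1*117/2 = 4 - 117/2 = -109/2 ≈ -54.500)
Q(w) = (-2096 + w)/(2*w) (Q(w) = (-2096 + w)/((2*w)) = (-2096 + w)*(1/(2*w)) = (-2096 + w)/(2*w))
-Q(h) = -(-2096 - 109/2)/(2*(-109/2)) = -(-2)*(-4301)/(2*109*2) = -1*4301/218 = -4301/218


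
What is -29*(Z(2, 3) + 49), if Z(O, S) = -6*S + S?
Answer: -986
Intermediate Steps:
Z(O, S) = -5*S
-29*(Z(2, 3) + 49) = -29*(-5*3 + 49) = -29*(-15 + 49) = -29*34 = -986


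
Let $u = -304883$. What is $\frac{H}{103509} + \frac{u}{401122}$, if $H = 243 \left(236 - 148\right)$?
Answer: $- \frac{2553393511}{4613304122} \approx -0.55348$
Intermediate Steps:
$H = 21384$ ($H = 243 \cdot 88 = 21384$)
$\frac{H}{103509} + \frac{u}{401122} = \frac{21384}{103509} - \frac{304883}{401122} = 21384 \cdot \frac{1}{103509} - \frac{304883}{401122} = \frac{2376}{11501} - \frac{304883}{401122} = - \frac{2553393511}{4613304122}$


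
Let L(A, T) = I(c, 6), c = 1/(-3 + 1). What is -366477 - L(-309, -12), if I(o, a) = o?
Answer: -732953/2 ≈ -3.6648e+5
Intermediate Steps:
c = -½ (c = 1/(-2) = -½ ≈ -0.50000)
L(A, T) = -½
-366477 - L(-309, -12) = -366477 - 1*(-½) = -366477 + ½ = -732953/2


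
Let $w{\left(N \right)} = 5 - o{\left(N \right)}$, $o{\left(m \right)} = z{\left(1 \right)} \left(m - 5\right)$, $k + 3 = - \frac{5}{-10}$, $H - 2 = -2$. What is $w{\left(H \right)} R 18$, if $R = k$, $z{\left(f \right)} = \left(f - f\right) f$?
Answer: $-225$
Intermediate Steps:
$z{\left(f \right)} = 0$ ($z{\left(f \right)} = 0 f = 0$)
$H = 0$ ($H = 2 - 2 = 0$)
$k = - \frac{5}{2}$ ($k = -3 - \frac{5}{-10} = -3 - - \frac{1}{2} = -3 + \frac{1}{2} = - \frac{5}{2} \approx -2.5$)
$R = - \frac{5}{2} \approx -2.5$
$o{\left(m \right)} = 0$ ($o{\left(m \right)} = 0 \left(m - 5\right) = 0 \left(-5 + m\right) = 0$)
$w{\left(N \right)} = 5$ ($w{\left(N \right)} = 5 - 0 = 5 + 0 = 5$)
$w{\left(H \right)} R 18 = 5 \left(- \frac{5}{2}\right) 18 = \left(- \frac{25}{2}\right) 18 = -225$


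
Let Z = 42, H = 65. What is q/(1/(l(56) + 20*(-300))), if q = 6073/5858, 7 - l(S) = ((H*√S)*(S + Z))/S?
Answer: -36395489/5858 - 2763215*√14/11716 ≈ -7095.4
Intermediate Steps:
l(S) = 7 - 65*(42 + S)/√S (l(S) = 7 - (65*√S)*(S + 42)/S = 7 - (65*√S)*(42 + S)/S = 7 - 65*√S*(42 + S)/S = 7 - 65*(42 + S)/√S)
q = 6073/5858 (q = 6073*(1/5858) = 6073/5858 ≈ 1.0367)
q/(1/(l(56) + 20*(-300))) = 6073/(5858*(1/((7 - 195*√14/2 - 130*√14) + 20*(-300)))) = 6073/(5858*(1/((7 - 195*√14/2 - 130*√14) - 6000))) = 6073/(5858*(1/((7 - 455*√14/2) - 6000))) = 6073/(5858*(1/(-5993 - 455*√14/2))) = 6073*(-5993 - 455*√14/2)/5858 = -36395489/5858 - 2763215*√14/11716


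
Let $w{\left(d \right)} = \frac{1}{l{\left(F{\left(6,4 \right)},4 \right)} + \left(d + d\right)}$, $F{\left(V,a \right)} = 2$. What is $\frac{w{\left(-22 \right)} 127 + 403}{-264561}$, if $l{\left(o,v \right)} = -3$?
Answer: $- \frac{18814}{12434367} \approx -0.0015131$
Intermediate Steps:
$w{\left(d \right)} = \frac{1}{-3 + 2 d}$ ($w{\left(d \right)} = \frac{1}{-3 + \left(d + d\right)} = \frac{1}{-3 + 2 d}$)
$\frac{w{\left(-22 \right)} 127 + 403}{-264561} = \frac{\frac{1}{-3 + 2 \left(-22\right)} 127 + 403}{-264561} = \left(\frac{1}{-3 - 44} \cdot 127 + 403\right) \left(- \frac{1}{264561}\right) = \left(\frac{1}{-47} \cdot 127 + 403\right) \left(- \frac{1}{264561}\right) = \left(\left(- \frac{1}{47}\right) 127 + 403\right) \left(- \frac{1}{264561}\right) = \left(- \frac{127}{47} + 403\right) \left(- \frac{1}{264561}\right) = \frac{18814}{47} \left(- \frac{1}{264561}\right) = - \frac{18814}{12434367}$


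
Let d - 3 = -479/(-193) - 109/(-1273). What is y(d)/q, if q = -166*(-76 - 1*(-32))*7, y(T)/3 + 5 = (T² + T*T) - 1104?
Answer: -189601556430921/3086243795615288 ≈ -0.061434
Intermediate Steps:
d = 1367871/245689 (d = 3 + (-479/(-193) - 109/(-1273)) = 3 + (-479*(-1/193) - 109*(-1/1273)) = 3 + (479/193 + 109/1273) = 3 + 630804/245689 = 1367871/245689 ≈ 5.5675)
y(T) = -3327 + 6*T² (y(T) = -15 + 3*((T² + T*T) - 1104) = -15 + 3*((T² + T²) - 1104) = -15 + 3*(2*T² - 1104) = -15 + 3*(-1104 + 2*T²) = -15 + (-3312 + 6*T²) = -3327 + 6*T²)
q = 51128 (q = -166*(-76 + 32)*7 = -166*(-44)*7 = 7304*7 = 51128)
y(d)/q = (-3327 + 6*(1367871/245689)²)/51128 = (-3327 + 6*(1871071072641/60363084721))*(1/51128) = (-3327 + 11226426435846/60363084721)*(1/51128) = -189601556430921/60363084721*1/51128 = -189601556430921/3086243795615288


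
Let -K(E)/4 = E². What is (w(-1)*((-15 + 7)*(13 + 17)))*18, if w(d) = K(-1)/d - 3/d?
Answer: -30240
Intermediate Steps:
K(E) = -4*E²
w(d) = -7/d (w(d) = (-4*(-1)²)/d - 3/d = (-4*1)/d - 3/d = -4/d - 3/d = -7/d)
(w(-1)*((-15 + 7)*(13 + 17)))*18 = ((-7/(-1))*((-15 + 7)*(13 + 17)))*18 = ((-7*(-1))*(-8*30))*18 = (7*(-240))*18 = -1680*18 = -30240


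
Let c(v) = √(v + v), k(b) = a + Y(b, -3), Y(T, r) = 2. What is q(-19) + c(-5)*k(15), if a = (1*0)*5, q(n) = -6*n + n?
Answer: 95 + 2*I*√10 ≈ 95.0 + 6.3246*I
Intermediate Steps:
q(n) = -5*n
a = 0 (a = 0*5 = 0)
k(b) = 2 (k(b) = 0 + 2 = 2)
c(v) = √2*√v (c(v) = √(2*v) = √2*√v)
q(-19) + c(-5)*k(15) = -5*(-19) + (√2*√(-5))*2 = 95 + (√2*(I*√5))*2 = 95 + (I*√10)*2 = 95 + 2*I*√10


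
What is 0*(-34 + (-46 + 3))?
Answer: 0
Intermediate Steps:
0*(-34 + (-46 + 3)) = 0*(-34 - 43) = 0*(-77) = 0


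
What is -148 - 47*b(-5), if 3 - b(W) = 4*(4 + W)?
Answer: -477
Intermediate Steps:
b(W) = -13 - 4*W (b(W) = 3 - 4*(4 + W) = 3 - (16 + 4*W) = 3 + (-16 - 4*W) = -13 - 4*W)
-148 - 47*b(-5) = -148 - 47*(-13 - 4*(-5)) = -148 - 47*(-13 + 20) = -148 - 47*7 = -148 - 329 = -477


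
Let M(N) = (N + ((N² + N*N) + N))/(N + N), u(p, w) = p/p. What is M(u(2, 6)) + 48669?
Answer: 48671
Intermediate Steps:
u(p, w) = 1
M(N) = (2*N + 2*N²)/(2*N) (M(N) = (N + ((N² + N²) + N))/((2*N)) = (N + (2*N² + N))*(1/(2*N)) = (N + (N + 2*N²))*(1/(2*N)) = (2*N + 2*N²)*(1/(2*N)) = (2*N + 2*N²)/(2*N))
M(u(2, 6)) + 48669 = (1 + 1) + 48669 = 2 + 48669 = 48671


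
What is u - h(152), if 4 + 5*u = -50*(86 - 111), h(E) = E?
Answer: 486/5 ≈ 97.200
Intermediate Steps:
u = 1246/5 (u = -⅘ + (-50*(86 - 111))/5 = -⅘ + (-50*(-25))/5 = -⅘ + (⅕)*1250 = -⅘ + 250 = 1246/5 ≈ 249.20)
u - h(152) = 1246/5 - 1*152 = 1246/5 - 152 = 486/5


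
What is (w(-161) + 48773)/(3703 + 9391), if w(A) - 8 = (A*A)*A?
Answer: -2062250/6547 ≈ -314.99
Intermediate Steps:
w(A) = 8 + A³ (w(A) = 8 + (A*A)*A = 8 + A²*A = 8 + A³)
(w(-161) + 48773)/(3703 + 9391) = ((8 + (-161)³) + 48773)/(3703 + 9391) = ((8 - 4173281) + 48773)/13094 = (-4173273 + 48773)*(1/13094) = -4124500*1/13094 = -2062250/6547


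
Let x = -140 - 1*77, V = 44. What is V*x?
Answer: -9548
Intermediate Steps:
x = -217 (x = -140 - 77 = -217)
V*x = 44*(-217) = -9548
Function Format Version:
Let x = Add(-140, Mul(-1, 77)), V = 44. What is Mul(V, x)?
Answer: -9548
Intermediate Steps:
x = -217 (x = Add(-140, -77) = -217)
Mul(V, x) = Mul(44, -217) = -9548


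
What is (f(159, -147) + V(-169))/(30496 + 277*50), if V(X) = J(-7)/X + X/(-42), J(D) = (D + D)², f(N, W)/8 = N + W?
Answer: 701737/314767908 ≈ 0.0022294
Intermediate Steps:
f(N, W) = 8*N + 8*W (f(N, W) = 8*(N + W) = 8*N + 8*W)
J(D) = 4*D² (J(D) = (2*D)² = 4*D²)
V(X) = 196/X - X/42 (V(X) = (4*(-7)²)/X + X/(-42) = (4*49)/X + X*(-1/42) = 196/X - X/42)
(f(159, -147) + V(-169))/(30496 + 277*50) = ((8*159 + 8*(-147)) + (196/(-169) - 1/42*(-169)))/(30496 + 277*50) = ((1272 - 1176) + (196*(-1/169) + 169/42))/(30496 + 13850) = (96 + (-196/169 + 169/42))/44346 = (96 + 20329/7098)*(1/44346) = (701737/7098)*(1/44346) = 701737/314767908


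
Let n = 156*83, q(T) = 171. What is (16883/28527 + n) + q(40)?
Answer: 374262596/28527 ≈ 13120.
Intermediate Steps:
n = 12948
(16883/28527 + n) + q(40) = (16883/28527 + 12948) + 171 = 369384479/28527 + 171 = 374262596/28527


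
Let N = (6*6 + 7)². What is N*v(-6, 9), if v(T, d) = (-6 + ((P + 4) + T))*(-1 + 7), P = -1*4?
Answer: -133128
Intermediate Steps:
P = -4
N = 1849 (N = (36 + 7)² = 43² = 1849)
v(T, d) = -36 + 6*T (v(T, d) = (-6 + ((-4 + 4) + T))*(-1 + 7) = (-6 + (0 + T))*6 = (-6 + T)*6 = -36 + 6*T)
N*v(-6, 9) = 1849*(-36 + 6*(-6)) = 1849*(-36 - 36) = 1849*(-72) = -133128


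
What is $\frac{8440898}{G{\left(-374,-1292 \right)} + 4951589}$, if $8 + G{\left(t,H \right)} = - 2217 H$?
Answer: $\frac{8440898}{7815945} \approx 1.08$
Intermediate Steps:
$G{\left(t,H \right)} = -8 - 2217 H$
$\frac{8440898}{G{\left(-374,-1292 \right)} + 4951589} = \frac{8440898}{\left(-8 - -2864364\right) + 4951589} = \frac{8440898}{\left(-8 + 2864364\right) + 4951589} = \frac{8440898}{2864356 + 4951589} = \frac{8440898}{7815945}$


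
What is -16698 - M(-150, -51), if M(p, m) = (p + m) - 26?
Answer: -16471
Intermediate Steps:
M(p, m) = -26 + m + p (M(p, m) = (m + p) - 26 = -26 + m + p)
-16698 - M(-150, -51) = -16698 - (-26 - 51 - 150) = -16698 - 1*(-227) = -16698 + 227 = -16471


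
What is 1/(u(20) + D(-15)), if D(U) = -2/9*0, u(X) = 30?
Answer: 1/30 ≈ 0.033333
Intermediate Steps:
D(U) = 0 (D(U) = -2*⅑*0 = -2/9*0 = 0)
1/(u(20) + D(-15)) = 1/(30 + 0) = 1/30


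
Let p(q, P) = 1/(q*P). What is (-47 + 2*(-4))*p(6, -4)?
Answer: 55/24 ≈ 2.2917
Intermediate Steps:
p(q, P) = 1/(P*q)
(-47 + 2*(-4))*p(6, -4) = (-47 + 2*(-4))*(1/(-4*6)) = (-47 - 8)*(-¼*⅙) = -55*(-1/24) = 55/24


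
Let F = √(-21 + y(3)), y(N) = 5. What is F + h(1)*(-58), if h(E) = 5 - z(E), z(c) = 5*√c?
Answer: 4*I ≈ 4.0*I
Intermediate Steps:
F = 4*I (F = √(-21 + 5) = √(-16) = 4*I ≈ 4.0*I)
h(E) = 5 - 5*√E
F + h(1)*(-58) = 4*I + (5 - 5*√1)*(-58) = 4*I + (5 - 5*1)*(-58) = 4*I + (5 - 5)*(-58) = 4*I + 0*(-58) = 4*I + 0 = 4*I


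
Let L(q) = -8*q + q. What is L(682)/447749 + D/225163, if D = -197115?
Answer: -89332972297/100816508087 ≈ -0.88610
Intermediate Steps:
L(q) = -7*q
L(682)/447749 + D/225163 = -7*682/447749 - 197115/225163 = -4774*1/447749 - 197115*1/225163 = -4774/447749 - 197115/225163 = -89332972297/100816508087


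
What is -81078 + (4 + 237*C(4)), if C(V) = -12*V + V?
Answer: -91502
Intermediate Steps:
C(V) = -11*V
-81078 + (4 + 237*C(4)) = -81078 + (4 + 237*(-11*4)) = -81078 + (4 + 237*(-44)) = -81078 + (4 - 10428) = -81078 - 10424 = -91502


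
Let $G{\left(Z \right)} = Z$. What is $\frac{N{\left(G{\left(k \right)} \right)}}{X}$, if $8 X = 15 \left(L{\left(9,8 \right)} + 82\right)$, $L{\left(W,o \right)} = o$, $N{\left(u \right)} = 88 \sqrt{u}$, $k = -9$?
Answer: $\frac{352 i}{225} \approx 1.5644 i$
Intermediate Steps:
$X = \frac{675}{4}$ ($X = \frac{15 \left(8 + 82\right)}{8} = \frac{15 \cdot 90}{8} = \frac{1}{8} \cdot 1350 = \frac{675}{4} \approx 168.75$)
$\frac{N{\left(G{\left(k \right)} \right)}}{X} = \frac{88 \sqrt{-9}}{\frac{675}{4}} = 88 \cdot 3 i \frac{4}{675} = 264 i \frac{4}{675} = \frac{352 i}{225}$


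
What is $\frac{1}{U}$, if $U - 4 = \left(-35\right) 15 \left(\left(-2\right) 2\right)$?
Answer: $\frac{1}{2104} \approx 0.00047529$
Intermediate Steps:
$U = 2104$ ($U = 4 + \left(-35\right) 15 \left(\left(-2\right) 2\right) = 4 - -2100 = 4 + 2100 = 2104$)
$\frac{1}{U} = \frac{1}{2104}$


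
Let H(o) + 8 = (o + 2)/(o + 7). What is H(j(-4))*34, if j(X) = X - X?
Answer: -1836/7 ≈ -262.29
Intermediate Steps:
j(X) = 0
H(o) = -8 + (2 + o)/(7 + o) (H(o) = -8 + (o + 2)/(o + 7) = -8 + (2 + o)/(7 + o))
H(j(-4))*34 = ((-54 - 7*0)/(7 + 0))*34 = ((-54 + 0)/7)*34 = ((⅐)*(-54))*34 = -54/7*34 = -1836/7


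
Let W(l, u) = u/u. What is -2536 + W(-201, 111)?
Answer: -2535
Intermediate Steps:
W(l, u) = 1
-2536 + W(-201, 111) = -2536 + 1 = -2535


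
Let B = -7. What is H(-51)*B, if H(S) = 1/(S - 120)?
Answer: 7/171 ≈ 0.040936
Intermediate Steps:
H(S) = 1/(-120 + S)
H(-51)*B = -7/(-120 - 51) = -7/(-171) = -1/171*(-7) = 7/171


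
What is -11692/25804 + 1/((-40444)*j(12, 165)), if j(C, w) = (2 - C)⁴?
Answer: -1182178126451/2609042440000 ≈ -0.45311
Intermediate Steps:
-11692/25804 + 1/((-40444)*j(12, 165)) = -11692/25804 + 1/((-40444)*((-2 + 12)⁴)) = -11692*1/25804 - 1/(40444*(10⁴)) = -2923/6451 - 1/40444/10000 = -2923/6451 - 1/40444*1/10000 = -2923/6451 - 1/404440000 = -1182178126451/2609042440000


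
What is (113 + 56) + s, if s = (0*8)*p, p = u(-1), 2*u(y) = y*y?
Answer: 169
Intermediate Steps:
u(y) = y²/2 (u(y) = (y*y)/2 = y²/2)
p = ½ (p = (½)*(-1)² = (½)*1 = ½ ≈ 0.50000)
s = 0 (s = (0*8)*(½) = 0*(½) = 0)
(113 + 56) + s = (113 + 56) + 0 = 169 + 0 = 169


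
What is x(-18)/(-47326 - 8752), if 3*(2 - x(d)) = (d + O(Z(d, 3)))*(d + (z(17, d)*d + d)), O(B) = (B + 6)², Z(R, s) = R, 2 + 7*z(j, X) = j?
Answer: -1567/28039 ≈ -0.055886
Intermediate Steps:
z(j, X) = -2/7 + j/7
O(B) = (6 + B)²
x(d) = 2 - 29*d*(d + (6 + d)²)/21 (x(d) = 2 - (d + (6 + d)²)*(d + ((-2/7 + (⅐)*17)*d + d))/3 = 2 - (d + (6 + d)²)*(d + ((-2/7 + 17/7)*d + d))/3 = 2 - (d + (6 + d)²)*(d + (15*d/7 + d))/3 = 2 - (d + (6 + d)²)*(d + 22*d/7)/3 = 2 - (d + (6 + d)²)*29*d/7/3 = 2 - 29*d*(d + (6 + d)²)/21)
x(-18)/(-47326 - 8752) = (2 - 29/21*(-18)² - 29/21*(-18)*(6 - 18)²)/(-47326 - 8752) = (2 - 29/21*324 - 29/21*(-18)*(-12)²)/(-56078) = (2 - 3132/7 - 29/21*(-18)*144)*(-1/56078) = (2 - 3132/7 + 25056/7)*(-1/56078) = 3134*(-1/56078) = -1567/28039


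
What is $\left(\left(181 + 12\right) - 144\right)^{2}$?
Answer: $2401$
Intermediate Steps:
$\left(\left(181 + 12\right) - 144\right)^{2} = \left(193 - 144\right)^{2} = 49^{2} = 2401$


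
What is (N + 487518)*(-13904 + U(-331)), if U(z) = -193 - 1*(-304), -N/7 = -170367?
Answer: -23173439991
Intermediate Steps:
N = 1192569 (N = -7*(-170367) = 1192569)
U(z) = 111 (U(z) = -193 + 304 = 111)
(N + 487518)*(-13904 + U(-331)) = (1192569 + 487518)*(-13904 + 111) = 1680087*(-13793) = -23173439991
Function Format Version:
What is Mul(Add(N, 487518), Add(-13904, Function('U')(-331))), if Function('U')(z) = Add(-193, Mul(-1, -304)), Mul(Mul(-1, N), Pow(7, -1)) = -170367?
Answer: -23173439991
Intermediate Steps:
N = 1192569 (N = Mul(-7, -170367) = 1192569)
Function('U')(z) = 111 (Function('U')(z) = Add(-193, 304) = 111)
Mul(Add(N, 487518), Add(-13904, Function('U')(-331))) = Mul(Add(1192569, 487518), Add(-13904, 111)) = Mul(1680087, -13793) = -23173439991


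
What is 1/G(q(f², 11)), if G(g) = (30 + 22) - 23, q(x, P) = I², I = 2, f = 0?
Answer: 1/29 ≈ 0.034483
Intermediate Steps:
q(x, P) = 4 (q(x, P) = 2² = 4)
G(g) = 29 (G(g) = 52 - 23 = 29)
1/G(q(f², 11)) = 1/29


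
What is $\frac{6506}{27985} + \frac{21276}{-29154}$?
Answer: $- \frac{67622156}{135979115} \approx -0.4973$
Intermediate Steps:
$\frac{6506}{27985} + \frac{21276}{-29154} = 6506 \cdot \frac{1}{27985} + 21276 \left(- \frac{1}{29154}\right) = \frac{6506}{27985} - \frac{3546}{4859} = - \frac{67622156}{135979115}$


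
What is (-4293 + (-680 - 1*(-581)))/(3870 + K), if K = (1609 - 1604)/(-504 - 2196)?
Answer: -38880/34259 ≈ -1.1349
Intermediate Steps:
K = -1/540 (K = 5/(-2700) = 5*(-1/2700) = -1/540 ≈ -0.0018519)
(-4293 + (-680 - 1*(-581)))/(3870 + K) = (-4293 + (-680 - 1*(-581)))/(3870 - 1/540) = (-4293 + (-680 + 581))/(2089799/540) = (-4293 - 99)*(540/2089799) = -4392*540/2089799 = -38880/34259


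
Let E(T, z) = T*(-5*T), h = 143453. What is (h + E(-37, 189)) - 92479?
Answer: 44129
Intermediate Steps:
E(T, z) = -5*T²
(h + E(-37, 189)) - 92479 = (143453 - 5*(-37)²) - 92479 = (143453 - 5*1369) - 92479 = (143453 - 6845) - 92479 = 136608 - 92479 = 44129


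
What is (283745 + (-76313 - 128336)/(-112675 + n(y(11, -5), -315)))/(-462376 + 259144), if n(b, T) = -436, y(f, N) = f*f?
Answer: -1002965167/718367961 ≈ -1.3962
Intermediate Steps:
y(f, N) = f**2
(283745 + (-76313 - 128336)/(-112675 + n(y(11, -5), -315)))/(-462376 + 259144) = (283745 + (-76313 - 128336)/(-112675 - 436))/(-462376 + 259144) = (283745 - 204649/(-113111))/(-203232) = (283745 - 204649*(-1/113111))*(-1/203232) = (283745 + 204649/113111)*(-1/203232) = (32094885344/113111)*(-1/203232) = -1002965167/718367961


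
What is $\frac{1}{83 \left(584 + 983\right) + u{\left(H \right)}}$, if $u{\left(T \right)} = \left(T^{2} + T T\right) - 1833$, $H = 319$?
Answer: $\frac{1}{331750} \approx 3.0143 \cdot 10^{-6}$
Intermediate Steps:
$u{\left(T \right)} = -1833 + 2 T^{2}$ ($u{\left(T \right)} = \left(T^{2} + T^{2}\right) - 1833 = 2 T^{2} - 1833 = -1833 + 2 T^{2}$)
$\frac{1}{83 \left(584 + 983\right) + u{\left(H \right)}} = \frac{1}{83 \left(584 + 983\right) - \left(1833 - 2 \cdot 319^{2}\right)} = \frac{1}{83 \cdot 1567 + \left(-1833 + 2 \cdot 101761\right)} = \frac{1}{130061 + \left(-1833 + 203522\right)} = \frac{1}{130061 + 201689} = \frac{1}{331750}$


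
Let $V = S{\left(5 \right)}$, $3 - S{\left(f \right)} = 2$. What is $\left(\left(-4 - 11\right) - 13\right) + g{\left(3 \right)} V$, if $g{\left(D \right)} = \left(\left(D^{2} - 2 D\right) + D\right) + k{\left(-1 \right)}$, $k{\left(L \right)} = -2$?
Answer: $-24$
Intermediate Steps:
$S{\left(f \right)} = 1$ ($S{\left(f \right)} = 3 - 2 = 1$)
$V = 1$
$g{\left(D \right)} = -2 + D^{2} - D$ ($g{\left(D \right)} = \left(\left(D^{2} - 2 D\right) + D\right) - 2 = \left(D^{2} - D\right) - 2 = -2 + D^{2} - D$)
$\left(\left(-4 - 11\right) - 13\right) + g{\left(3 \right)} V = \left(\left(-4 - 11\right) - 13\right) + \left(-2 + 3^{2} - 3\right) 1 = \left(-15 - 13\right) + \left(-2 + 9 - 3\right) 1 = -28 + 4 \cdot 1 = -28 + 4 = -24$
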